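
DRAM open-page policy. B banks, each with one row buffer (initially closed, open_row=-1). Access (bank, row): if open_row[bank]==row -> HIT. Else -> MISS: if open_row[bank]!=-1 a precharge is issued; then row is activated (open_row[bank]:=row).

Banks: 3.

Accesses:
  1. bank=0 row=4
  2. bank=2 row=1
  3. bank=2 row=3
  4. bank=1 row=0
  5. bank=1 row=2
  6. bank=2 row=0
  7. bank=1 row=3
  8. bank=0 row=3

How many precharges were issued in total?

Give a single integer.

Acc 1: bank0 row4 -> MISS (open row4); precharges=0
Acc 2: bank2 row1 -> MISS (open row1); precharges=0
Acc 3: bank2 row3 -> MISS (open row3); precharges=1
Acc 4: bank1 row0 -> MISS (open row0); precharges=1
Acc 5: bank1 row2 -> MISS (open row2); precharges=2
Acc 6: bank2 row0 -> MISS (open row0); precharges=3
Acc 7: bank1 row3 -> MISS (open row3); precharges=4
Acc 8: bank0 row3 -> MISS (open row3); precharges=5

Answer: 5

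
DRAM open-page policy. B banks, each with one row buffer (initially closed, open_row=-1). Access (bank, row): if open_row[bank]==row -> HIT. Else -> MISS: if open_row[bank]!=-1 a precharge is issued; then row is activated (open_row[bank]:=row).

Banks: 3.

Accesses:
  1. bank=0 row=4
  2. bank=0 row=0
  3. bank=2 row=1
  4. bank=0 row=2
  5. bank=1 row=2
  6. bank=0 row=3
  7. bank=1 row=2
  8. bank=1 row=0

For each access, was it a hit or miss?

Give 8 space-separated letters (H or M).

Acc 1: bank0 row4 -> MISS (open row4); precharges=0
Acc 2: bank0 row0 -> MISS (open row0); precharges=1
Acc 3: bank2 row1 -> MISS (open row1); precharges=1
Acc 4: bank0 row2 -> MISS (open row2); precharges=2
Acc 5: bank1 row2 -> MISS (open row2); precharges=2
Acc 6: bank0 row3 -> MISS (open row3); precharges=3
Acc 7: bank1 row2 -> HIT
Acc 8: bank1 row0 -> MISS (open row0); precharges=4

Answer: M M M M M M H M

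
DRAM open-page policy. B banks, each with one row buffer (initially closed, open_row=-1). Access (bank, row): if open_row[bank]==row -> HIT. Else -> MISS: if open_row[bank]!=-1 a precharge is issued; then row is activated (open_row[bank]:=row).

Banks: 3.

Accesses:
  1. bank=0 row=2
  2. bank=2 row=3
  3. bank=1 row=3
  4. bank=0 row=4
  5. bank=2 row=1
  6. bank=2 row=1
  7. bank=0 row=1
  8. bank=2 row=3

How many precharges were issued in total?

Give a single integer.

Acc 1: bank0 row2 -> MISS (open row2); precharges=0
Acc 2: bank2 row3 -> MISS (open row3); precharges=0
Acc 3: bank1 row3 -> MISS (open row3); precharges=0
Acc 4: bank0 row4 -> MISS (open row4); precharges=1
Acc 5: bank2 row1 -> MISS (open row1); precharges=2
Acc 6: bank2 row1 -> HIT
Acc 7: bank0 row1 -> MISS (open row1); precharges=3
Acc 8: bank2 row3 -> MISS (open row3); precharges=4

Answer: 4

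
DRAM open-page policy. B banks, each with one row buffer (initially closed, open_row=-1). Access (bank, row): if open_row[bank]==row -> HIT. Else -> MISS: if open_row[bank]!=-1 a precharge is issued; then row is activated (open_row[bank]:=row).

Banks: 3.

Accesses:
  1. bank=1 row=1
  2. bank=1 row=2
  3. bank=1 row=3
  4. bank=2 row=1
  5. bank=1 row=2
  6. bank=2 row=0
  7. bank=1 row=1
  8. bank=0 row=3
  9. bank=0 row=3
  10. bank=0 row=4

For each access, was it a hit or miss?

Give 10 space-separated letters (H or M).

Answer: M M M M M M M M H M

Derivation:
Acc 1: bank1 row1 -> MISS (open row1); precharges=0
Acc 2: bank1 row2 -> MISS (open row2); precharges=1
Acc 3: bank1 row3 -> MISS (open row3); precharges=2
Acc 4: bank2 row1 -> MISS (open row1); precharges=2
Acc 5: bank1 row2 -> MISS (open row2); precharges=3
Acc 6: bank2 row0 -> MISS (open row0); precharges=4
Acc 7: bank1 row1 -> MISS (open row1); precharges=5
Acc 8: bank0 row3 -> MISS (open row3); precharges=5
Acc 9: bank0 row3 -> HIT
Acc 10: bank0 row4 -> MISS (open row4); precharges=6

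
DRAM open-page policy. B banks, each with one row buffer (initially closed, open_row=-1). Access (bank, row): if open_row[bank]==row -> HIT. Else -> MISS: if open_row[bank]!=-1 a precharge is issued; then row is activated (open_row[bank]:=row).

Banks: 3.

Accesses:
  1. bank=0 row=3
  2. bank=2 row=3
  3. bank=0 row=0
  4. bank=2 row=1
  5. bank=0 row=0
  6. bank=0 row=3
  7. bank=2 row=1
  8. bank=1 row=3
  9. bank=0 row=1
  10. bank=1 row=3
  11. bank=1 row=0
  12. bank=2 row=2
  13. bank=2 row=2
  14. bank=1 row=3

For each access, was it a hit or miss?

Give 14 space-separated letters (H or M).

Acc 1: bank0 row3 -> MISS (open row3); precharges=0
Acc 2: bank2 row3 -> MISS (open row3); precharges=0
Acc 3: bank0 row0 -> MISS (open row0); precharges=1
Acc 4: bank2 row1 -> MISS (open row1); precharges=2
Acc 5: bank0 row0 -> HIT
Acc 6: bank0 row3 -> MISS (open row3); precharges=3
Acc 7: bank2 row1 -> HIT
Acc 8: bank1 row3 -> MISS (open row3); precharges=3
Acc 9: bank0 row1 -> MISS (open row1); precharges=4
Acc 10: bank1 row3 -> HIT
Acc 11: bank1 row0 -> MISS (open row0); precharges=5
Acc 12: bank2 row2 -> MISS (open row2); precharges=6
Acc 13: bank2 row2 -> HIT
Acc 14: bank1 row3 -> MISS (open row3); precharges=7

Answer: M M M M H M H M M H M M H M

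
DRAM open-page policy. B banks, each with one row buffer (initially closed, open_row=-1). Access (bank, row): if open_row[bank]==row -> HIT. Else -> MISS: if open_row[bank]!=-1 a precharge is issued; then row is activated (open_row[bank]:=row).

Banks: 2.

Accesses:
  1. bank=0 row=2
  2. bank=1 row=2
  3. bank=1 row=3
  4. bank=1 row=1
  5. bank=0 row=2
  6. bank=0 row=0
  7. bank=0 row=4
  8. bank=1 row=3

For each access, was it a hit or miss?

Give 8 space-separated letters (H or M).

Acc 1: bank0 row2 -> MISS (open row2); precharges=0
Acc 2: bank1 row2 -> MISS (open row2); precharges=0
Acc 3: bank1 row3 -> MISS (open row3); precharges=1
Acc 4: bank1 row1 -> MISS (open row1); precharges=2
Acc 5: bank0 row2 -> HIT
Acc 6: bank0 row0 -> MISS (open row0); precharges=3
Acc 7: bank0 row4 -> MISS (open row4); precharges=4
Acc 8: bank1 row3 -> MISS (open row3); precharges=5

Answer: M M M M H M M M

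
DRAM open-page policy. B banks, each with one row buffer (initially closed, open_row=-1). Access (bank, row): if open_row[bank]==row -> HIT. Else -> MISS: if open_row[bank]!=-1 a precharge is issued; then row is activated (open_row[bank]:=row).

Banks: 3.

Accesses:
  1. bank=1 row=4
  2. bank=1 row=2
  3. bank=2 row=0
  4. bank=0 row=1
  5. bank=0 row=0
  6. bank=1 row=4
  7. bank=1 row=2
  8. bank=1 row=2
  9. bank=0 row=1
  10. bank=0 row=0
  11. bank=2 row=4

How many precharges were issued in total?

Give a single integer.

Acc 1: bank1 row4 -> MISS (open row4); precharges=0
Acc 2: bank1 row2 -> MISS (open row2); precharges=1
Acc 3: bank2 row0 -> MISS (open row0); precharges=1
Acc 4: bank0 row1 -> MISS (open row1); precharges=1
Acc 5: bank0 row0 -> MISS (open row0); precharges=2
Acc 6: bank1 row4 -> MISS (open row4); precharges=3
Acc 7: bank1 row2 -> MISS (open row2); precharges=4
Acc 8: bank1 row2 -> HIT
Acc 9: bank0 row1 -> MISS (open row1); precharges=5
Acc 10: bank0 row0 -> MISS (open row0); precharges=6
Acc 11: bank2 row4 -> MISS (open row4); precharges=7

Answer: 7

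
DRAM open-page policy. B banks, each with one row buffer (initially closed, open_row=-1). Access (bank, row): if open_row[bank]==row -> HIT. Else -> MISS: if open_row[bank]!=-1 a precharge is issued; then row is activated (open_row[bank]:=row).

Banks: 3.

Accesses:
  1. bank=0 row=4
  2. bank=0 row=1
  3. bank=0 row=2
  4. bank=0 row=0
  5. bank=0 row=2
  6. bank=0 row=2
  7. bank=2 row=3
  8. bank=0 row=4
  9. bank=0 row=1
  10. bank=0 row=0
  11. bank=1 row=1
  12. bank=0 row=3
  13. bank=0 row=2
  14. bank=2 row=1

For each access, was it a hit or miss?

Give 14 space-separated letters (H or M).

Acc 1: bank0 row4 -> MISS (open row4); precharges=0
Acc 2: bank0 row1 -> MISS (open row1); precharges=1
Acc 3: bank0 row2 -> MISS (open row2); precharges=2
Acc 4: bank0 row0 -> MISS (open row0); precharges=3
Acc 5: bank0 row2 -> MISS (open row2); precharges=4
Acc 6: bank0 row2 -> HIT
Acc 7: bank2 row3 -> MISS (open row3); precharges=4
Acc 8: bank0 row4 -> MISS (open row4); precharges=5
Acc 9: bank0 row1 -> MISS (open row1); precharges=6
Acc 10: bank0 row0 -> MISS (open row0); precharges=7
Acc 11: bank1 row1 -> MISS (open row1); precharges=7
Acc 12: bank0 row3 -> MISS (open row3); precharges=8
Acc 13: bank0 row2 -> MISS (open row2); precharges=9
Acc 14: bank2 row1 -> MISS (open row1); precharges=10

Answer: M M M M M H M M M M M M M M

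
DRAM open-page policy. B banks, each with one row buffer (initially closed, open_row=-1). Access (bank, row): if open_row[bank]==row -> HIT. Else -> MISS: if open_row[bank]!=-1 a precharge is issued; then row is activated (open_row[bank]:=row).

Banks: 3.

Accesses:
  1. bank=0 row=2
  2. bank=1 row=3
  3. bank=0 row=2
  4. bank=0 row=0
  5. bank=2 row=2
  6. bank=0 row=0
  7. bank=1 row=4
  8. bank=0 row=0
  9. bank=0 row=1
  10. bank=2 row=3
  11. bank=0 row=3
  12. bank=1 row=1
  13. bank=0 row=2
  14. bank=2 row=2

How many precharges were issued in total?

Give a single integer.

Answer: 8

Derivation:
Acc 1: bank0 row2 -> MISS (open row2); precharges=0
Acc 2: bank1 row3 -> MISS (open row3); precharges=0
Acc 3: bank0 row2 -> HIT
Acc 4: bank0 row0 -> MISS (open row0); precharges=1
Acc 5: bank2 row2 -> MISS (open row2); precharges=1
Acc 6: bank0 row0 -> HIT
Acc 7: bank1 row4 -> MISS (open row4); precharges=2
Acc 8: bank0 row0 -> HIT
Acc 9: bank0 row1 -> MISS (open row1); precharges=3
Acc 10: bank2 row3 -> MISS (open row3); precharges=4
Acc 11: bank0 row3 -> MISS (open row3); precharges=5
Acc 12: bank1 row1 -> MISS (open row1); precharges=6
Acc 13: bank0 row2 -> MISS (open row2); precharges=7
Acc 14: bank2 row2 -> MISS (open row2); precharges=8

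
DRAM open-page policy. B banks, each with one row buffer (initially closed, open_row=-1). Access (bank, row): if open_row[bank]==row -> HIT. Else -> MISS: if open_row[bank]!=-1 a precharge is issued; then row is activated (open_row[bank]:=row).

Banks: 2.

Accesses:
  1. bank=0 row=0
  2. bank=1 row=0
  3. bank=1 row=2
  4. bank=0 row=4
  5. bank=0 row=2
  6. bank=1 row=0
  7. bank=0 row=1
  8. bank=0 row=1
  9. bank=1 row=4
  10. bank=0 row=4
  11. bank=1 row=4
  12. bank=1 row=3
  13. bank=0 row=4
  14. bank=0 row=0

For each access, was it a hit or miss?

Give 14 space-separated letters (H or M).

Answer: M M M M M M M H M M H M H M

Derivation:
Acc 1: bank0 row0 -> MISS (open row0); precharges=0
Acc 2: bank1 row0 -> MISS (open row0); precharges=0
Acc 3: bank1 row2 -> MISS (open row2); precharges=1
Acc 4: bank0 row4 -> MISS (open row4); precharges=2
Acc 5: bank0 row2 -> MISS (open row2); precharges=3
Acc 6: bank1 row0 -> MISS (open row0); precharges=4
Acc 7: bank0 row1 -> MISS (open row1); precharges=5
Acc 8: bank0 row1 -> HIT
Acc 9: bank1 row4 -> MISS (open row4); precharges=6
Acc 10: bank0 row4 -> MISS (open row4); precharges=7
Acc 11: bank1 row4 -> HIT
Acc 12: bank1 row3 -> MISS (open row3); precharges=8
Acc 13: bank0 row4 -> HIT
Acc 14: bank0 row0 -> MISS (open row0); precharges=9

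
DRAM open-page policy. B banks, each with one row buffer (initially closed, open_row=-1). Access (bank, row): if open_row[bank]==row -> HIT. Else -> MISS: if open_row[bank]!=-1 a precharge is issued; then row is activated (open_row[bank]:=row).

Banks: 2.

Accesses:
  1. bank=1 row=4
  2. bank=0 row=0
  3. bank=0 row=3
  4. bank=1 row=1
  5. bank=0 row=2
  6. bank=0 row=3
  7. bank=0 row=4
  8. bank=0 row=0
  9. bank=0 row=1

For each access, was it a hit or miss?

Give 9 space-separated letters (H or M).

Acc 1: bank1 row4 -> MISS (open row4); precharges=0
Acc 2: bank0 row0 -> MISS (open row0); precharges=0
Acc 3: bank0 row3 -> MISS (open row3); precharges=1
Acc 4: bank1 row1 -> MISS (open row1); precharges=2
Acc 5: bank0 row2 -> MISS (open row2); precharges=3
Acc 6: bank0 row3 -> MISS (open row3); precharges=4
Acc 7: bank0 row4 -> MISS (open row4); precharges=5
Acc 8: bank0 row0 -> MISS (open row0); precharges=6
Acc 9: bank0 row1 -> MISS (open row1); precharges=7

Answer: M M M M M M M M M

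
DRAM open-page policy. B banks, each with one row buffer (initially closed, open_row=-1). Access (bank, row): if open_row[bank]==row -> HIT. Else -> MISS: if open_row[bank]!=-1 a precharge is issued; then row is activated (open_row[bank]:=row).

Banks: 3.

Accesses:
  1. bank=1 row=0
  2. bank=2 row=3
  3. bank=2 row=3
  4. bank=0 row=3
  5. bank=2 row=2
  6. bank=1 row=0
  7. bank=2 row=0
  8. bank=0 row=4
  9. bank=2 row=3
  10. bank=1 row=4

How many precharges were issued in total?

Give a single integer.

Answer: 5

Derivation:
Acc 1: bank1 row0 -> MISS (open row0); precharges=0
Acc 2: bank2 row3 -> MISS (open row3); precharges=0
Acc 3: bank2 row3 -> HIT
Acc 4: bank0 row3 -> MISS (open row3); precharges=0
Acc 5: bank2 row2 -> MISS (open row2); precharges=1
Acc 6: bank1 row0 -> HIT
Acc 7: bank2 row0 -> MISS (open row0); precharges=2
Acc 8: bank0 row4 -> MISS (open row4); precharges=3
Acc 9: bank2 row3 -> MISS (open row3); precharges=4
Acc 10: bank1 row4 -> MISS (open row4); precharges=5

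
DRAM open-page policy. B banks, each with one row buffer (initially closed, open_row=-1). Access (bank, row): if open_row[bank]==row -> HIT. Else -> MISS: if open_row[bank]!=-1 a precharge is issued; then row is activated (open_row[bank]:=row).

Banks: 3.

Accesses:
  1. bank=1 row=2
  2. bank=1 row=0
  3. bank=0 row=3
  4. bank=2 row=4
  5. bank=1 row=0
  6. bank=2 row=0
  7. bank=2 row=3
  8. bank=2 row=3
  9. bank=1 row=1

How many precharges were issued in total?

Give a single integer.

Acc 1: bank1 row2 -> MISS (open row2); precharges=0
Acc 2: bank1 row0 -> MISS (open row0); precharges=1
Acc 3: bank0 row3 -> MISS (open row3); precharges=1
Acc 4: bank2 row4 -> MISS (open row4); precharges=1
Acc 5: bank1 row0 -> HIT
Acc 6: bank2 row0 -> MISS (open row0); precharges=2
Acc 7: bank2 row3 -> MISS (open row3); precharges=3
Acc 8: bank2 row3 -> HIT
Acc 9: bank1 row1 -> MISS (open row1); precharges=4

Answer: 4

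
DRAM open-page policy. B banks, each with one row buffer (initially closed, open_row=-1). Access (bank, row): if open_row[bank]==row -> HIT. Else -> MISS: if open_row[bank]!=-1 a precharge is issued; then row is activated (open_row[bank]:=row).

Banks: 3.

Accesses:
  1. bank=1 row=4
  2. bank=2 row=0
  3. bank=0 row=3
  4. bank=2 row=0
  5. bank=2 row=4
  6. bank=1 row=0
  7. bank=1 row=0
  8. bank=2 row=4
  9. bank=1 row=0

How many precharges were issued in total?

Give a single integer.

Acc 1: bank1 row4 -> MISS (open row4); precharges=0
Acc 2: bank2 row0 -> MISS (open row0); precharges=0
Acc 3: bank0 row3 -> MISS (open row3); precharges=0
Acc 4: bank2 row0 -> HIT
Acc 5: bank2 row4 -> MISS (open row4); precharges=1
Acc 6: bank1 row0 -> MISS (open row0); precharges=2
Acc 7: bank1 row0 -> HIT
Acc 8: bank2 row4 -> HIT
Acc 9: bank1 row0 -> HIT

Answer: 2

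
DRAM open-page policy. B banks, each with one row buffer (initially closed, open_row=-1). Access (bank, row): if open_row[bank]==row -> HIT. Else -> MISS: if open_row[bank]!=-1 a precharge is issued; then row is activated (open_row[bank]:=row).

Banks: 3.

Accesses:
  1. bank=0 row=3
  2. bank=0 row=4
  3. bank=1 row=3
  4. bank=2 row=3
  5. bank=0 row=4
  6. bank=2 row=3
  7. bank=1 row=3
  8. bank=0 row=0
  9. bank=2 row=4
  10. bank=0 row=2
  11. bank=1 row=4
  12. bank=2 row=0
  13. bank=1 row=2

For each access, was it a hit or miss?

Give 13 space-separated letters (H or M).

Answer: M M M M H H H M M M M M M

Derivation:
Acc 1: bank0 row3 -> MISS (open row3); precharges=0
Acc 2: bank0 row4 -> MISS (open row4); precharges=1
Acc 3: bank1 row3 -> MISS (open row3); precharges=1
Acc 4: bank2 row3 -> MISS (open row3); precharges=1
Acc 5: bank0 row4 -> HIT
Acc 6: bank2 row3 -> HIT
Acc 7: bank1 row3 -> HIT
Acc 8: bank0 row0 -> MISS (open row0); precharges=2
Acc 9: bank2 row4 -> MISS (open row4); precharges=3
Acc 10: bank0 row2 -> MISS (open row2); precharges=4
Acc 11: bank1 row4 -> MISS (open row4); precharges=5
Acc 12: bank2 row0 -> MISS (open row0); precharges=6
Acc 13: bank1 row2 -> MISS (open row2); precharges=7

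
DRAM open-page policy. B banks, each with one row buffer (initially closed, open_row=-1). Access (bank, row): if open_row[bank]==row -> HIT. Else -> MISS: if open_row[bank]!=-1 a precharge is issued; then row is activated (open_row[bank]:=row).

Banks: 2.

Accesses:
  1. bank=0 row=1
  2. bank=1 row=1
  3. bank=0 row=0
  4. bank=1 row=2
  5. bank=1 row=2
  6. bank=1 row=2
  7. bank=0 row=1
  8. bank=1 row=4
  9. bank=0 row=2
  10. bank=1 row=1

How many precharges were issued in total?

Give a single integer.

Answer: 6

Derivation:
Acc 1: bank0 row1 -> MISS (open row1); precharges=0
Acc 2: bank1 row1 -> MISS (open row1); precharges=0
Acc 3: bank0 row0 -> MISS (open row0); precharges=1
Acc 4: bank1 row2 -> MISS (open row2); precharges=2
Acc 5: bank1 row2 -> HIT
Acc 6: bank1 row2 -> HIT
Acc 7: bank0 row1 -> MISS (open row1); precharges=3
Acc 8: bank1 row4 -> MISS (open row4); precharges=4
Acc 9: bank0 row2 -> MISS (open row2); precharges=5
Acc 10: bank1 row1 -> MISS (open row1); precharges=6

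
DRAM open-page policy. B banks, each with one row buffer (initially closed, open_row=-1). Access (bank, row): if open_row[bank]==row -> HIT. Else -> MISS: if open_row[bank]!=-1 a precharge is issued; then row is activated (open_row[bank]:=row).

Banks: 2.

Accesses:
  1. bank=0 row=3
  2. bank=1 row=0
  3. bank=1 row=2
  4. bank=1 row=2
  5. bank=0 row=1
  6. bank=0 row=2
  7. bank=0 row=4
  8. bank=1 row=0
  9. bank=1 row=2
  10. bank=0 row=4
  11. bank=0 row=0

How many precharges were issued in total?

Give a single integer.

Answer: 7

Derivation:
Acc 1: bank0 row3 -> MISS (open row3); precharges=0
Acc 2: bank1 row0 -> MISS (open row0); precharges=0
Acc 3: bank1 row2 -> MISS (open row2); precharges=1
Acc 4: bank1 row2 -> HIT
Acc 5: bank0 row1 -> MISS (open row1); precharges=2
Acc 6: bank0 row2 -> MISS (open row2); precharges=3
Acc 7: bank0 row4 -> MISS (open row4); precharges=4
Acc 8: bank1 row0 -> MISS (open row0); precharges=5
Acc 9: bank1 row2 -> MISS (open row2); precharges=6
Acc 10: bank0 row4 -> HIT
Acc 11: bank0 row0 -> MISS (open row0); precharges=7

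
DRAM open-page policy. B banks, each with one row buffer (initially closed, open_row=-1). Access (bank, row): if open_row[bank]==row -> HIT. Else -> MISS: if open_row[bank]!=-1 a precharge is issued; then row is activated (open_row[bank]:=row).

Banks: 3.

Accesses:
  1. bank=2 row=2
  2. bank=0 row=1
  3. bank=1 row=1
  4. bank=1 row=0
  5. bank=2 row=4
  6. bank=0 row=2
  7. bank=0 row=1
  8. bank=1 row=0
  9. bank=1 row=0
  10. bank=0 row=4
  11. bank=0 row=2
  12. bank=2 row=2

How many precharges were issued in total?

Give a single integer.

Acc 1: bank2 row2 -> MISS (open row2); precharges=0
Acc 2: bank0 row1 -> MISS (open row1); precharges=0
Acc 3: bank1 row1 -> MISS (open row1); precharges=0
Acc 4: bank1 row0 -> MISS (open row0); precharges=1
Acc 5: bank2 row4 -> MISS (open row4); precharges=2
Acc 6: bank0 row2 -> MISS (open row2); precharges=3
Acc 7: bank0 row1 -> MISS (open row1); precharges=4
Acc 8: bank1 row0 -> HIT
Acc 9: bank1 row0 -> HIT
Acc 10: bank0 row4 -> MISS (open row4); precharges=5
Acc 11: bank0 row2 -> MISS (open row2); precharges=6
Acc 12: bank2 row2 -> MISS (open row2); precharges=7

Answer: 7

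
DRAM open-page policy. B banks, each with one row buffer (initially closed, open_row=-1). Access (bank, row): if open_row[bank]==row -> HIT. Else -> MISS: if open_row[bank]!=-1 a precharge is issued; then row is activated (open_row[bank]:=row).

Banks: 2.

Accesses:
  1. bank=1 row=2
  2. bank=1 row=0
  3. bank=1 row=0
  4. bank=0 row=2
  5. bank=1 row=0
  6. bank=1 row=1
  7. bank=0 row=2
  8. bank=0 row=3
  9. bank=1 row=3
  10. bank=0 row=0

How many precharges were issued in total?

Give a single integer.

Answer: 5

Derivation:
Acc 1: bank1 row2 -> MISS (open row2); precharges=0
Acc 2: bank1 row0 -> MISS (open row0); precharges=1
Acc 3: bank1 row0 -> HIT
Acc 4: bank0 row2 -> MISS (open row2); precharges=1
Acc 5: bank1 row0 -> HIT
Acc 6: bank1 row1 -> MISS (open row1); precharges=2
Acc 7: bank0 row2 -> HIT
Acc 8: bank0 row3 -> MISS (open row3); precharges=3
Acc 9: bank1 row3 -> MISS (open row3); precharges=4
Acc 10: bank0 row0 -> MISS (open row0); precharges=5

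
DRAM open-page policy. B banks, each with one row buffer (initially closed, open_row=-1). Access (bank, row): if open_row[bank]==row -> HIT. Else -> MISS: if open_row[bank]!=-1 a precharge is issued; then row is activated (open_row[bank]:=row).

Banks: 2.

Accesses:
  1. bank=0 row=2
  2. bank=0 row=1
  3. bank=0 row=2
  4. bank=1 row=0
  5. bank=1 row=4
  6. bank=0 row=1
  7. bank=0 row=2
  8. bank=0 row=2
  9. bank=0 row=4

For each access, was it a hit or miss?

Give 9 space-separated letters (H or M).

Acc 1: bank0 row2 -> MISS (open row2); precharges=0
Acc 2: bank0 row1 -> MISS (open row1); precharges=1
Acc 3: bank0 row2 -> MISS (open row2); precharges=2
Acc 4: bank1 row0 -> MISS (open row0); precharges=2
Acc 5: bank1 row4 -> MISS (open row4); precharges=3
Acc 6: bank0 row1 -> MISS (open row1); precharges=4
Acc 7: bank0 row2 -> MISS (open row2); precharges=5
Acc 8: bank0 row2 -> HIT
Acc 9: bank0 row4 -> MISS (open row4); precharges=6

Answer: M M M M M M M H M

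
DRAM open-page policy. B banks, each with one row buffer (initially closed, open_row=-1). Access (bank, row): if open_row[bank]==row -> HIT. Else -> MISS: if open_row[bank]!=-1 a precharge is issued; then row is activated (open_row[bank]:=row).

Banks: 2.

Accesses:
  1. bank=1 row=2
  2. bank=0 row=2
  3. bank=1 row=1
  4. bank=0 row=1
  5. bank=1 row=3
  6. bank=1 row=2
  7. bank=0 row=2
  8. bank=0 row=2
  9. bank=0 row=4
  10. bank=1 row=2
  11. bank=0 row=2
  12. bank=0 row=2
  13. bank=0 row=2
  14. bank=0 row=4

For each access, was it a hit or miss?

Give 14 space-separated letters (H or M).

Acc 1: bank1 row2 -> MISS (open row2); precharges=0
Acc 2: bank0 row2 -> MISS (open row2); precharges=0
Acc 3: bank1 row1 -> MISS (open row1); precharges=1
Acc 4: bank0 row1 -> MISS (open row1); precharges=2
Acc 5: bank1 row3 -> MISS (open row3); precharges=3
Acc 6: bank1 row2 -> MISS (open row2); precharges=4
Acc 7: bank0 row2 -> MISS (open row2); precharges=5
Acc 8: bank0 row2 -> HIT
Acc 9: bank0 row4 -> MISS (open row4); precharges=6
Acc 10: bank1 row2 -> HIT
Acc 11: bank0 row2 -> MISS (open row2); precharges=7
Acc 12: bank0 row2 -> HIT
Acc 13: bank0 row2 -> HIT
Acc 14: bank0 row4 -> MISS (open row4); precharges=8

Answer: M M M M M M M H M H M H H M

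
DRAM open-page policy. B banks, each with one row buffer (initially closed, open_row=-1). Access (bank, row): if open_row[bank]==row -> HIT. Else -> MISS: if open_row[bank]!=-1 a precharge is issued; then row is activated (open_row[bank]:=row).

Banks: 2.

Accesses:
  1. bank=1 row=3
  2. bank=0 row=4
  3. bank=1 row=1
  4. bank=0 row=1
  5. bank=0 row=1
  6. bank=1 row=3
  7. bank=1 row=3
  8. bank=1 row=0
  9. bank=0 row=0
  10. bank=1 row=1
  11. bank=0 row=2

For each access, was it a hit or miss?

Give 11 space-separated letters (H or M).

Answer: M M M M H M H M M M M

Derivation:
Acc 1: bank1 row3 -> MISS (open row3); precharges=0
Acc 2: bank0 row4 -> MISS (open row4); precharges=0
Acc 3: bank1 row1 -> MISS (open row1); precharges=1
Acc 4: bank0 row1 -> MISS (open row1); precharges=2
Acc 5: bank0 row1 -> HIT
Acc 6: bank1 row3 -> MISS (open row3); precharges=3
Acc 7: bank1 row3 -> HIT
Acc 8: bank1 row0 -> MISS (open row0); precharges=4
Acc 9: bank0 row0 -> MISS (open row0); precharges=5
Acc 10: bank1 row1 -> MISS (open row1); precharges=6
Acc 11: bank0 row2 -> MISS (open row2); precharges=7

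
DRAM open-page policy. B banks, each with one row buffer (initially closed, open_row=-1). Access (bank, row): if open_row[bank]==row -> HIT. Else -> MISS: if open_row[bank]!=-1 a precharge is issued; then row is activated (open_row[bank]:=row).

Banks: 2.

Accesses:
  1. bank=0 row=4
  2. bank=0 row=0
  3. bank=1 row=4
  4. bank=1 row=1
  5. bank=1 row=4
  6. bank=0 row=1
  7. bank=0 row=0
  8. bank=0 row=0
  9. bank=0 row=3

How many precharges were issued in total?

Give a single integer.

Answer: 6

Derivation:
Acc 1: bank0 row4 -> MISS (open row4); precharges=0
Acc 2: bank0 row0 -> MISS (open row0); precharges=1
Acc 3: bank1 row4 -> MISS (open row4); precharges=1
Acc 4: bank1 row1 -> MISS (open row1); precharges=2
Acc 5: bank1 row4 -> MISS (open row4); precharges=3
Acc 6: bank0 row1 -> MISS (open row1); precharges=4
Acc 7: bank0 row0 -> MISS (open row0); precharges=5
Acc 8: bank0 row0 -> HIT
Acc 9: bank0 row3 -> MISS (open row3); precharges=6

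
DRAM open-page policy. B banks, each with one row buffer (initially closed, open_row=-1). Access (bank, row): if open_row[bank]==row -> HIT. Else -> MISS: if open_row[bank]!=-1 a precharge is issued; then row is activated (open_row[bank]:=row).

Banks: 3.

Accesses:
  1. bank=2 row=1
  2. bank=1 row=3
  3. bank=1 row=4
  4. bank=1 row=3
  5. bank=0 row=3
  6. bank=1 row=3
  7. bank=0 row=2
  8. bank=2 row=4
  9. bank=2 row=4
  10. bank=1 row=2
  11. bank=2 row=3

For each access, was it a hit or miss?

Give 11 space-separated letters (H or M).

Answer: M M M M M H M M H M M

Derivation:
Acc 1: bank2 row1 -> MISS (open row1); precharges=0
Acc 2: bank1 row3 -> MISS (open row3); precharges=0
Acc 3: bank1 row4 -> MISS (open row4); precharges=1
Acc 4: bank1 row3 -> MISS (open row3); precharges=2
Acc 5: bank0 row3 -> MISS (open row3); precharges=2
Acc 6: bank1 row3 -> HIT
Acc 7: bank0 row2 -> MISS (open row2); precharges=3
Acc 8: bank2 row4 -> MISS (open row4); precharges=4
Acc 9: bank2 row4 -> HIT
Acc 10: bank1 row2 -> MISS (open row2); precharges=5
Acc 11: bank2 row3 -> MISS (open row3); precharges=6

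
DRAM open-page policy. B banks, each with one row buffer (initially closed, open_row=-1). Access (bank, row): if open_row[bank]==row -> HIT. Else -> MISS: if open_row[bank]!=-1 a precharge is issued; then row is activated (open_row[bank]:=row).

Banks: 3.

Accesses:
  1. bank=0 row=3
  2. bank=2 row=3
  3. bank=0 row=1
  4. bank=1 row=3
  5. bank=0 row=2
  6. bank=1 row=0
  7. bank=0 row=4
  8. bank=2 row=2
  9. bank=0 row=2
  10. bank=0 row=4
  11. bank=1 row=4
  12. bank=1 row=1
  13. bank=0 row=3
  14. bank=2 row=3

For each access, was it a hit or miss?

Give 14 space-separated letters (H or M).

Acc 1: bank0 row3 -> MISS (open row3); precharges=0
Acc 2: bank2 row3 -> MISS (open row3); precharges=0
Acc 3: bank0 row1 -> MISS (open row1); precharges=1
Acc 4: bank1 row3 -> MISS (open row3); precharges=1
Acc 5: bank0 row2 -> MISS (open row2); precharges=2
Acc 6: bank1 row0 -> MISS (open row0); precharges=3
Acc 7: bank0 row4 -> MISS (open row4); precharges=4
Acc 8: bank2 row2 -> MISS (open row2); precharges=5
Acc 9: bank0 row2 -> MISS (open row2); precharges=6
Acc 10: bank0 row4 -> MISS (open row4); precharges=7
Acc 11: bank1 row4 -> MISS (open row4); precharges=8
Acc 12: bank1 row1 -> MISS (open row1); precharges=9
Acc 13: bank0 row3 -> MISS (open row3); precharges=10
Acc 14: bank2 row3 -> MISS (open row3); precharges=11

Answer: M M M M M M M M M M M M M M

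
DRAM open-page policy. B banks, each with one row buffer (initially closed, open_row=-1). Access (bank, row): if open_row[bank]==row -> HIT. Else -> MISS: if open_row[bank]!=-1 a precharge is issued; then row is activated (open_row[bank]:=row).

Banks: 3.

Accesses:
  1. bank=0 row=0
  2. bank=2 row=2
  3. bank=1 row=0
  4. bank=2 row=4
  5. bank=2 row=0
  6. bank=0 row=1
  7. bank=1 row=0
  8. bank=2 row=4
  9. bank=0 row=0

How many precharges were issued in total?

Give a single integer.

Answer: 5

Derivation:
Acc 1: bank0 row0 -> MISS (open row0); precharges=0
Acc 2: bank2 row2 -> MISS (open row2); precharges=0
Acc 3: bank1 row0 -> MISS (open row0); precharges=0
Acc 4: bank2 row4 -> MISS (open row4); precharges=1
Acc 5: bank2 row0 -> MISS (open row0); precharges=2
Acc 6: bank0 row1 -> MISS (open row1); precharges=3
Acc 7: bank1 row0 -> HIT
Acc 8: bank2 row4 -> MISS (open row4); precharges=4
Acc 9: bank0 row0 -> MISS (open row0); precharges=5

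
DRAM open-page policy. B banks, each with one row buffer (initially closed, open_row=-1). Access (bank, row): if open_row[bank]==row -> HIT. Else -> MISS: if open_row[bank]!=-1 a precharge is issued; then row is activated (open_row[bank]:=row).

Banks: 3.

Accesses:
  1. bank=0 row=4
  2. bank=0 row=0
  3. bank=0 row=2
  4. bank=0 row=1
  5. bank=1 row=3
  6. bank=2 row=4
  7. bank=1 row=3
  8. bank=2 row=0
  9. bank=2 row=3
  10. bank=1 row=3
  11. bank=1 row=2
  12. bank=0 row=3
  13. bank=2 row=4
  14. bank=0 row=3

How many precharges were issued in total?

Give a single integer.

Answer: 8

Derivation:
Acc 1: bank0 row4 -> MISS (open row4); precharges=0
Acc 2: bank0 row0 -> MISS (open row0); precharges=1
Acc 3: bank0 row2 -> MISS (open row2); precharges=2
Acc 4: bank0 row1 -> MISS (open row1); precharges=3
Acc 5: bank1 row3 -> MISS (open row3); precharges=3
Acc 6: bank2 row4 -> MISS (open row4); precharges=3
Acc 7: bank1 row3 -> HIT
Acc 8: bank2 row0 -> MISS (open row0); precharges=4
Acc 9: bank2 row3 -> MISS (open row3); precharges=5
Acc 10: bank1 row3 -> HIT
Acc 11: bank1 row2 -> MISS (open row2); precharges=6
Acc 12: bank0 row3 -> MISS (open row3); precharges=7
Acc 13: bank2 row4 -> MISS (open row4); precharges=8
Acc 14: bank0 row3 -> HIT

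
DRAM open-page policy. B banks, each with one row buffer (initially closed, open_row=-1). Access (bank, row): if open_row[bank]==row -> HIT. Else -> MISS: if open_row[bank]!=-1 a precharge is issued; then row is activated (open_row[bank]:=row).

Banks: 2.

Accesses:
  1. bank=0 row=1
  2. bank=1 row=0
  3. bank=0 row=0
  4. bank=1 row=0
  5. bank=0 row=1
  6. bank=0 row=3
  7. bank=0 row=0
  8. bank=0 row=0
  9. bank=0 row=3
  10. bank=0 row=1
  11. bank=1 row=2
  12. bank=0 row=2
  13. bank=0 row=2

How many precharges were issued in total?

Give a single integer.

Answer: 8

Derivation:
Acc 1: bank0 row1 -> MISS (open row1); precharges=0
Acc 2: bank1 row0 -> MISS (open row0); precharges=0
Acc 3: bank0 row0 -> MISS (open row0); precharges=1
Acc 4: bank1 row0 -> HIT
Acc 5: bank0 row1 -> MISS (open row1); precharges=2
Acc 6: bank0 row3 -> MISS (open row3); precharges=3
Acc 7: bank0 row0 -> MISS (open row0); precharges=4
Acc 8: bank0 row0 -> HIT
Acc 9: bank0 row3 -> MISS (open row3); precharges=5
Acc 10: bank0 row1 -> MISS (open row1); precharges=6
Acc 11: bank1 row2 -> MISS (open row2); precharges=7
Acc 12: bank0 row2 -> MISS (open row2); precharges=8
Acc 13: bank0 row2 -> HIT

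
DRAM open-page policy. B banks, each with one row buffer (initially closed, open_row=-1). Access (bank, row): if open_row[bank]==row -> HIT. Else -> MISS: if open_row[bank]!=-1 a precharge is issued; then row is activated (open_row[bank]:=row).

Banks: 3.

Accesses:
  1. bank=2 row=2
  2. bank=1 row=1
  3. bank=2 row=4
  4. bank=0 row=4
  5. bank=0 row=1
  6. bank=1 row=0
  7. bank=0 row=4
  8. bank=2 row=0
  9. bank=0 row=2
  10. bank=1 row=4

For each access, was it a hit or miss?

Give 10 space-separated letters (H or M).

Acc 1: bank2 row2 -> MISS (open row2); precharges=0
Acc 2: bank1 row1 -> MISS (open row1); precharges=0
Acc 3: bank2 row4 -> MISS (open row4); precharges=1
Acc 4: bank0 row4 -> MISS (open row4); precharges=1
Acc 5: bank0 row1 -> MISS (open row1); precharges=2
Acc 6: bank1 row0 -> MISS (open row0); precharges=3
Acc 7: bank0 row4 -> MISS (open row4); precharges=4
Acc 8: bank2 row0 -> MISS (open row0); precharges=5
Acc 9: bank0 row2 -> MISS (open row2); precharges=6
Acc 10: bank1 row4 -> MISS (open row4); precharges=7

Answer: M M M M M M M M M M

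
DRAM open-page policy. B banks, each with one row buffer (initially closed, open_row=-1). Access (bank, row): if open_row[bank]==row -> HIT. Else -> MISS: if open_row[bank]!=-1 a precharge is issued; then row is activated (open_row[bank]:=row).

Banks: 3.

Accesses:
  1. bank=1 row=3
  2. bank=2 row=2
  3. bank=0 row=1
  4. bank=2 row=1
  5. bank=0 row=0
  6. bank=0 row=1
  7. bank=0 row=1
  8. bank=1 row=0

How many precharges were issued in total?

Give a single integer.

Acc 1: bank1 row3 -> MISS (open row3); precharges=0
Acc 2: bank2 row2 -> MISS (open row2); precharges=0
Acc 3: bank0 row1 -> MISS (open row1); precharges=0
Acc 4: bank2 row1 -> MISS (open row1); precharges=1
Acc 5: bank0 row0 -> MISS (open row0); precharges=2
Acc 6: bank0 row1 -> MISS (open row1); precharges=3
Acc 7: bank0 row1 -> HIT
Acc 8: bank1 row0 -> MISS (open row0); precharges=4

Answer: 4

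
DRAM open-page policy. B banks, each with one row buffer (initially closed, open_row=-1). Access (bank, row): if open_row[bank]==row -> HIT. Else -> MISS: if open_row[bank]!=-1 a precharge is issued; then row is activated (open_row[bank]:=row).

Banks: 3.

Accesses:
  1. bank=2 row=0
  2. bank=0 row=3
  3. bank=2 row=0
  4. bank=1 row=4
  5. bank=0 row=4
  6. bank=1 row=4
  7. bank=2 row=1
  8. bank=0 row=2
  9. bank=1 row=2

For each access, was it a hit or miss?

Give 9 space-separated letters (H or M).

Answer: M M H M M H M M M

Derivation:
Acc 1: bank2 row0 -> MISS (open row0); precharges=0
Acc 2: bank0 row3 -> MISS (open row3); precharges=0
Acc 3: bank2 row0 -> HIT
Acc 4: bank1 row4 -> MISS (open row4); precharges=0
Acc 5: bank0 row4 -> MISS (open row4); precharges=1
Acc 6: bank1 row4 -> HIT
Acc 7: bank2 row1 -> MISS (open row1); precharges=2
Acc 8: bank0 row2 -> MISS (open row2); precharges=3
Acc 9: bank1 row2 -> MISS (open row2); precharges=4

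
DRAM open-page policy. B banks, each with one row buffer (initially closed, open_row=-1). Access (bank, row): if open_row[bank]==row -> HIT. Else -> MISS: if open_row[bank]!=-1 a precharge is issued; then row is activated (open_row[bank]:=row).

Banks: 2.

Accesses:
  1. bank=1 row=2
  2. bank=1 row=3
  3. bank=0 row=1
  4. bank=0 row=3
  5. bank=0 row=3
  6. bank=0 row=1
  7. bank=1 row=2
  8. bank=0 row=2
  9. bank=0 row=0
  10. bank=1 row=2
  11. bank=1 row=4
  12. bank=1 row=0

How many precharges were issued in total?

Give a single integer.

Answer: 8

Derivation:
Acc 1: bank1 row2 -> MISS (open row2); precharges=0
Acc 2: bank1 row3 -> MISS (open row3); precharges=1
Acc 3: bank0 row1 -> MISS (open row1); precharges=1
Acc 4: bank0 row3 -> MISS (open row3); precharges=2
Acc 5: bank0 row3 -> HIT
Acc 6: bank0 row1 -> MISS (open row1); precharges=3
Acc 7: bank1 row2 -> MISS (open row2); precharges=4
Acc 8: bank0 row2 -> MISS (open row2); precharges=5
Acc 9: bank0 row0 -> MISS (open row0); precharges=6
Acc 10: bank1 row2 -> HIT
Acc 11: bank1 row4 -> MISS (open row4); precharges=7
Acc 12: bank1 row0 -> MISS (open row0); precharges=8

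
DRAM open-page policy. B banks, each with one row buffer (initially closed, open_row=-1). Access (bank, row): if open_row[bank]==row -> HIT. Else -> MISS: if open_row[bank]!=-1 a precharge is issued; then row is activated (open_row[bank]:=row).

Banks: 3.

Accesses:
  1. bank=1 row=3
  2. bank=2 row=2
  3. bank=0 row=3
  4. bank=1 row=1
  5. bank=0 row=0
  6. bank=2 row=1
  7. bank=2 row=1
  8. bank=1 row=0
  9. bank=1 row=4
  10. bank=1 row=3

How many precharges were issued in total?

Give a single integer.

Acc 1: bank1 row3 -> MISS (open row3); precharges=0
Acc 2: bank2 row2 -> MISS (open row2); precharges=0
Acc 3: bank0 row3 -> MISS (open row3); precharges=0
Acc 4: bank1 row1 -> MISS (open row1); precharges=1
Acc 5: bank0 row0 -> MISS (open row0); precharges=2
Acc 6: bank2 row1 -> MISS (open row1); precharges=3
Acc 7: bank2 row1 -> HIT
Acc 8: bank1 row0 -> MISS (open row0); precharges=4
Acc 9: bank1 row4 -> MISS (open row4); precharges=5
Acc 10: bank1 row3 -> MISS (open row3); precharges=6

Answer: 6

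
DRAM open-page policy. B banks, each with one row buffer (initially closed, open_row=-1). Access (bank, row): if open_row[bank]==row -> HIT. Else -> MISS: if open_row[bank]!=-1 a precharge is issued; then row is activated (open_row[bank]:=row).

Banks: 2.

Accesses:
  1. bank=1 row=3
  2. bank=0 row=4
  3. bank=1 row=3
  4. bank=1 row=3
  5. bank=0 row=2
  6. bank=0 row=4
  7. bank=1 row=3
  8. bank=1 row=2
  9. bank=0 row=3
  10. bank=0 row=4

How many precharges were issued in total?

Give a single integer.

Acc 1: bank1 row3 -> MISS (open row3); precharges=0
Acc 2: bank0 row4 -> MISS (open row4); precharges=0
Acc 3: bank1 row3 -> HIT
Acc 4: bank1 row3 -> HIT
Acc 5: bank0 row2 -> MISS (open row2); precharges=1
Acc 6: bank0 row4 -> MISS (open row4); precharges=2
Acc 7: bank1 row3 -> HIT
Acc 8: bank1 row2 -> MISS (open row2); precharges=3
Acc 9: bank0 row3 -> MISS (open row3); precharges=4
Acc 10: bank0 row4 -> MISS (open row4); precharges=5

Answer: 5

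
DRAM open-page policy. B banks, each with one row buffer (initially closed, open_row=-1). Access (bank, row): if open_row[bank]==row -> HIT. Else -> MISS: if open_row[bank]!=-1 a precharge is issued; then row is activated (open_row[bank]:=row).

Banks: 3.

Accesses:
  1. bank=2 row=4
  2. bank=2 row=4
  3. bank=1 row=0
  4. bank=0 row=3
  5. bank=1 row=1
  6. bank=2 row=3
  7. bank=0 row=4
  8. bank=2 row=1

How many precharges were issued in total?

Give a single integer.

Answer: 4

Derivation:
Acc 1: bank2 row4 -> MISS (open row4); precharges=0
Acc 2: bank2 row4 -> HIT
Acc 3: bank1 row0 -> MISS (open row0); precharges=0
Acc 4: bank0 row3 -> MISS (open row3); precharges=0
Acc 5: bank1 row1 -> MISS (open row1); precharges=1
Acc 6: bank2 row3 -> MISS (open row3); precharges=2
Acc 7: bank0 row4 -> MISS (open row4); precharges=3
Acc 8: bank2 row1 -> MISS (open row1); precharges=4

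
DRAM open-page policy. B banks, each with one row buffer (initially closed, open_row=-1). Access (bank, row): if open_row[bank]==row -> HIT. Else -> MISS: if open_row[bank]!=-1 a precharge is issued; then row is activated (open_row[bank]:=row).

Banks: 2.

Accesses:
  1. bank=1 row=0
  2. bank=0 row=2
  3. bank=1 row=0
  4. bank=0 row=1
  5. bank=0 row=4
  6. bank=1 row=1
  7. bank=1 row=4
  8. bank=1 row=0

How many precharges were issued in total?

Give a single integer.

Answer: 5

Derivation:
Acc 1: bank1 row0 -> MISS (open row0); precharges=0
Acc 2: bank0 row2 -> MISS (open row2); precharges=0
Acc 3: bank1 row0 -> HIT
Acc 4: bank0 row1 -> MISS (open row1); precharges=1
Acc 5: bank0 row4 -> MISS (open row4); precharges=2
Acc 6: bank1 row1 -> MISS (open row1); precharges=3
Acc 7: bank1 row4 -> MISS (open row4); precharges=4
Acc 8: bank1 row0 -> MISS (open row0); precharges=5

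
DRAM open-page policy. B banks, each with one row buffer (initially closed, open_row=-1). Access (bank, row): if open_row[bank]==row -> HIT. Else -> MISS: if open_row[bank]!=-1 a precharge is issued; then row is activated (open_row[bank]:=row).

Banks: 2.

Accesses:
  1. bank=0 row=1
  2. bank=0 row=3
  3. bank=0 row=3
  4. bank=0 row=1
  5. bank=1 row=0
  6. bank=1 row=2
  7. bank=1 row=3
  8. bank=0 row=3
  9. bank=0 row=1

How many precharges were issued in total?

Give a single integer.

Acc 1: bank0 row1 -> MISS (open row1); precharges=0
Acc 2: bank0 row3 -> MISS (open row3); precharges=1
Acc 3: bank0 row3 -> HIT
Acc 4: bank0 row1 -> MISS (open row1); precharges=2
Acc 5: bank1 row0 -> MISS (open row0); precharges=2
Acc 6: bank1 row2 -> MISS (open row2); precharges=3
Acc 7: bank1 row3 -> MISS (open row3); precharges=4
Acc 8: bank0 row3 -> MISS (open row3); precharges=5
Acc 9: bank0 row1 -> MISS (open row1); precharges=6

Answer: 6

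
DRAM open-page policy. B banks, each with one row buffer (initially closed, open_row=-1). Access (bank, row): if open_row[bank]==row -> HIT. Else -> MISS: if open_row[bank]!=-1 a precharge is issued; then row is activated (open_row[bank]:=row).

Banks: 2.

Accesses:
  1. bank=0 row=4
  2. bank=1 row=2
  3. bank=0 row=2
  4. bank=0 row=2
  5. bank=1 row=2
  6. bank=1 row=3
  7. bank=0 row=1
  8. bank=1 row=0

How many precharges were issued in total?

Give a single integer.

Acc 1: bank0 row4 -> MISS (open row4); precharges=0
Acc 2: bank1 row2 -> MISS (open row2); precharges=0
Acc 3: bank0 row2 -> MISS (open row2); precharges=1
Acc 4: bank0 row2 -> HIT
Acc 5: bank1 row2 -> HIT
Acc 6: bank1 row3 -> MISS (open row3); precharges=2
Acc 7: bank0 row1 -> MISS (open row1); precharges=3
Acc 8: bank1 row0 -> MISS (open row0); precharges=4

Answer: 4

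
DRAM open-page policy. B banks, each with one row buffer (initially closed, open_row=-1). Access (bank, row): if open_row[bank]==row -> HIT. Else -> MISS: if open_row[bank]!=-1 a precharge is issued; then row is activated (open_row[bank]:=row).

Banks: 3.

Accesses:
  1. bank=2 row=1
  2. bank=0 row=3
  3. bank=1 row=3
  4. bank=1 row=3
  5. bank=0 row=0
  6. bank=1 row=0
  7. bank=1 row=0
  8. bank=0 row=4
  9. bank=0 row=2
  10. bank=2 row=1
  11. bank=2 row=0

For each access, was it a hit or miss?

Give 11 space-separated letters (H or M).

Answer: M M M H M M H M M H M

Derivation:
Acc 1: bank2 row1 -> MISS (open row1); precharges=0
Acc 2: bank0 row3 -> MISS (open row3); precharges=0
Acc 3: bank1 row3 -> MISS (open row3); precharges=0
Acc 4: bank1 row3 -> HIT
Acc 5: bank0 row0 -> MISS (open row0); precharges=1
Acc 6: bank1 row0 -> MISS (open row0); precharges=2
Acc 7: bank1 row0 -> HIT
Acc 8: bank0 row4 -> MISS (open row4); precharges=3
Acc 9: bank0 row2 -> MISS (open row2); precharges=4
Acc 10: bank2 row1 -> HIT
Acc 11: bank2 row0 -> MISS (open row0); precharges=5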